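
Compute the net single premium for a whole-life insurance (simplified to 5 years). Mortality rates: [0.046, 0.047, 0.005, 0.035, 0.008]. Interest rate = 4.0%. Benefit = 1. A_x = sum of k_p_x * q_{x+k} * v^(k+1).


v = 0.961538
Year 0: k_p_x=1.0, q=0.046, term=0.044231
Year 1: k_p_x=0.954, q=0.047, term=0.041455
Year 2: k_p_x=0.909162, q=0.005, term=0.004041
Year 3: k_p_x=0.904616, q=0.035, term=0.027064
Year 4: k_p_x=0.872955, q=0.008, term=0.00574
A_x = 0.1225


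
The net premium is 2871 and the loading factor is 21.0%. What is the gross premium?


Gross = net * (1 + loading)
= 2871 * (1 + 0.21)
= 2871 * 1.21
= 3473.91


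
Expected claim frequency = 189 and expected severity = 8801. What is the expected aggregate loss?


E[S] = E[N] * E[X]
= 189 * 8801
= 1.6634e+06


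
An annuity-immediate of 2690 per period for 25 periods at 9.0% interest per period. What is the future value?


FV = PMT * ((1+i)^n - 1) / i
= 2690 * ((1.09)^25 - 1) / 0.09
= 2690 * (8.623081 - 1) / 0.09
= 227845.4108


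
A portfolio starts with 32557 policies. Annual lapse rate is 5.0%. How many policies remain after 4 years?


remaining = initial * (1 - lapse)^years
= 32557 * (1 - 0.05)^4
= 32557 * 0.814506
= 26517.88


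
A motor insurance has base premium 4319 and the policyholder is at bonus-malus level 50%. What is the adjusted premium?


adjusted = base * BM_level / 100
= 4319 * 50 / 100
= 4319 * 0.5
= 2159.5


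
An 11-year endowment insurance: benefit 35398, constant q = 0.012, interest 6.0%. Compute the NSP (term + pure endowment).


Term component = 3178.2857
Pure endowment = 11_p_x * v^11 * benefit = 0.875642 * 0.526788 * 35398 = 16328.286
NSP = 19506.5716


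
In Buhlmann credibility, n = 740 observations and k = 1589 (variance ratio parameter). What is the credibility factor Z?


Z = n / (n + k)
= 740 / (740 + 1589)
= 740 / 2329
= 0.3177


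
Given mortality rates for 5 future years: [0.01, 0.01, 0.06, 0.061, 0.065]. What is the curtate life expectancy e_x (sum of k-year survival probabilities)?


e_x = sum_{k=1}^{n} k_p_x
k_p_x values:
  1_p_x = 0.99
  2_p_x = 0.9801
  3_p_x = 0.921294
  4_p_x = 0.865095
  5_p_x = 0.808864
e_x = 4.5654


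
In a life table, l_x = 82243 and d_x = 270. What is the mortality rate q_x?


q_x = d_x / l_x
= 270 / 82243
= 0.0033


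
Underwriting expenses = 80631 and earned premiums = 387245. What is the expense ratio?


Expense ratio = expenses / premiums
= 80631 / 387245
= 0.2082


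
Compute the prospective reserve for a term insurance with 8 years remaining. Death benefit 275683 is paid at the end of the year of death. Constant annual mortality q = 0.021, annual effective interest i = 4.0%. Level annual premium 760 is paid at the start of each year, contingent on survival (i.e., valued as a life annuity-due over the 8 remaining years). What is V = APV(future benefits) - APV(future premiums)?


v = 1/(1+i) = 0.961538
APV(future benefits) per unit = sum_{k=0}^{7} k_p_x * q * v^(k+1) = 0.131994
APV(future benefits) = 275683 * 0.131994 = 36388.6167
Life annuity-due factor ä_{x:8} = sum_{k=0}^{7} k_p_x * v^k = 6.536866
APV(future premiums) = 760 * 6.536866 = 4968.0184
V = 36388.6167 - 4968.0184
= 31420.5983


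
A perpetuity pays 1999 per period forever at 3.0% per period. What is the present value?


PV = PMT / i
= 1999 / 0.03
= 66633.3333


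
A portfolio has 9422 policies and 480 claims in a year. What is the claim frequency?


frequency = claims / policies
= 480 / 9422
= 0.0509


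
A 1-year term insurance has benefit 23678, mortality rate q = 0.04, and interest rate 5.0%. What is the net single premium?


NSP = benefit * q * v
v = 1/(1+i) = 0.952381
NSP = 23678 * 0.04 * 0.952381
= 902.019


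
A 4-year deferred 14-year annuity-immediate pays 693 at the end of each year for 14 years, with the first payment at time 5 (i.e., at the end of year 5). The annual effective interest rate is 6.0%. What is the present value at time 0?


PV at time 4 of the 14-year annuity-immediate:
a_n = 693 * (1-(1+0.06)^(-14))/0.06 = 6441.4239
Discount back 4 years to time 0:
PV = 6441.4239 * (1+0.06)^(-4)
= 6441.4239 * 0.792094
= 5102.211


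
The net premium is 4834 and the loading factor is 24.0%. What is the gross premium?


Gross = net * (1 + loading)
= 4834 * (1 + 0.24)
= 4834 * 1.24
= 5994.16


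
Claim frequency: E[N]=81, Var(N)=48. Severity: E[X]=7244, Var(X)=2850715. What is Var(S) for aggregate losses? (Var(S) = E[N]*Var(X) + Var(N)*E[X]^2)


Var(S) = E[N]*Var(X) + Var(N)*E[X]^2
= 81*2850715 + 48*7244^2
= 230907915 + 2518825728
= 2.7497e+09


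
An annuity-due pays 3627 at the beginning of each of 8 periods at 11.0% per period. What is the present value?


PV_due = PMT * (1-(1+i)^(-n))/i * (1+i)
PV_immediate = 18664.9873
PV_due = 18664.9873 * 1.11
= 20718.1359


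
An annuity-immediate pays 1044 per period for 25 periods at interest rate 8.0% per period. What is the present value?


PV = PMT * (1 - (1+i)^(-n)) / i
= 1044 * (1 - (1+0.08)^(-25)) / 0.08
= 1044 * (1 - 0.146018) / 0.08
= 1044 * 10.674776
= 11144.4663


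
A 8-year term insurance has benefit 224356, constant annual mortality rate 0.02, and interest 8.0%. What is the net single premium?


NSP = benefit * sum_{k=0}^{n-1} k_p_x * q * v^(k+1)
With constant q=0.02, v=0.925926
Sum = 0.108072
NSP = 224356 * 0.108072
= 24246.5662


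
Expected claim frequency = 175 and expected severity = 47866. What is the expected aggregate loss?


E[S] = E[N] * E[X]
= 175 * 47866
= 8.3766e+06


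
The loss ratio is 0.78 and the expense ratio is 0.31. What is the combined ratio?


Combined ratio = loss ratio + expense ratio
= 0.78 + 0.31
= 1.09


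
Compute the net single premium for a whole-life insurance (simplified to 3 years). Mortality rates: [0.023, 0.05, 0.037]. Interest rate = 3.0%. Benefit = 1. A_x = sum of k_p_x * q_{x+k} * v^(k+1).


v = 0.970874
Year 0: k_p_x=1.0, q=0.023, term=0.02233
Year 1: k_p_x=0.977, q=0.05, term=0.046046
Year 2: k_p_x=0.92815, q=0.037, term=0.031427
A_x = 0.0998


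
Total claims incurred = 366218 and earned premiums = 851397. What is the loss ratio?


Loss ratio = claims / premiums
= 366218 / 851397
= 0.4301


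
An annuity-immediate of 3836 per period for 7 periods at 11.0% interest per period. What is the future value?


FV = PMT * ((1+i)^n - 1) / i
= 3836 * ((1.11)^7 - 1) / 0.11
= 3836 * (2.07616 - 1) / 0.11
= 37528.6395


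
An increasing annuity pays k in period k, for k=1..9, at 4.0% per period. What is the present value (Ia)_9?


(Ia)_n = sum_{k=1}^{n} k * v^k, v = 1/(1+i)
v = 0.961538
Sum computed term by term:
(Ia)_9 = 35.2366


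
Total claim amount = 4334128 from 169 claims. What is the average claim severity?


severity = total / number
= 4334128 / 169
= 25645.7278


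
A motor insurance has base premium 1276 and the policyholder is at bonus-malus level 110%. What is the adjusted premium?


adjusted = base * BM_level / 100
= 1276 * 110 / 100
= 1276 * 1.1
= 1403.6


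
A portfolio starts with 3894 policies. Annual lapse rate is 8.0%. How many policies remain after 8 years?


remaining = initial * (1 - lapse)^years
= 3894 * (1 - 0.08)^8
= 3894 * 0.513219
= 1998.4743


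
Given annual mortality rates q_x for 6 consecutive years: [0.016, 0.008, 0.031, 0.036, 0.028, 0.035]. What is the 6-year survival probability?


p_k = 1 - q_k for each year
Survival = product of (1 - q_k)
= 0.984 * 0.992 * 0.969 * 0.964 * 0.972 * 0.965
= 0.8553


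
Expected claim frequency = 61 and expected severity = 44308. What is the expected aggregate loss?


E[S] = E[N] * E[X]
= 61 * 44308
= 2.7028e+06


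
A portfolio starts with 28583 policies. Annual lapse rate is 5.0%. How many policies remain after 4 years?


remaining = initial * (1 - lapse)^years
= 28583 * (1 - 0.05)^4
= 28583 * 0.814506
= 23281.0321


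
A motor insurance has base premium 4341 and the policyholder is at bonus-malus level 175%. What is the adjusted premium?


adjusted = base * BM_level / 100
= 4341 * 175 / 100
= 4341 * 1.75
= 7596.75


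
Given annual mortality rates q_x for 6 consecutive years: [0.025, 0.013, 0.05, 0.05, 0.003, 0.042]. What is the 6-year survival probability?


p_k = 1 - q_k for each year
Survival = product of (1 - q_k)
= 0.975 * 0.987 * 0.95 * 0.95 * 0.997 * 0.958
= 0.8295


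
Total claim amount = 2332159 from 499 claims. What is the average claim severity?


severity = total / number
= 2332159 / 499
= 4673.6653


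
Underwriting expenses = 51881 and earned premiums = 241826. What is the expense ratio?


Expense ratio = expenses / premiums
= 51881 / 241826
= 0.2145


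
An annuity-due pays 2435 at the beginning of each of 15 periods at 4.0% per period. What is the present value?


PV_due = PMT * (1-(1+i)^(-n))/i * (1+i)
PV_immediate = 27073.2734
PV_due = 27073.2734 * 1.04
= 28156.2043


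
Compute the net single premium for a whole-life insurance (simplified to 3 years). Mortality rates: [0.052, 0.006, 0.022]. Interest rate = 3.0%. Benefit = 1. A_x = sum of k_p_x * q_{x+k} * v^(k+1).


v = 0.970874
Year 0: k_p_x=1.0, q=0.052, term=0.050485
Year 1: k_p_x=0.948, q=0.006, term=0.005361
Year 2: k_p_x=0.942312, q=0.022, term=0.018972
A_x = 0.0748


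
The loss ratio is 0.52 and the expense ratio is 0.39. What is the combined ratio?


Combined ratio = loss ratio + expense ratio
= 0.52 + 0.39
= 0.91


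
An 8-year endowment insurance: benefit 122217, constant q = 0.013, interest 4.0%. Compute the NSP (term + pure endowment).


Term component = 10250.3657
Pure endowment = 8_p_x * v^8 * benefit = 0.900611 * 0.73069 * 122217 = 80427.0475
NSP = 90677.4132


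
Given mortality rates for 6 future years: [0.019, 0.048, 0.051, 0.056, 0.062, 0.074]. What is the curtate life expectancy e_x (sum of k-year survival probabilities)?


e_x = sum_{k=1}^{n} k_p_x
k_p_x values:
  1_p_x = 0.981
  2_p_x = 0.933912
  3_p_x = 0.886282
  4_p_x = 0.836651
  5_p_x = 0.784778
  6_p_x = 0.726705
e_x = 5.1493


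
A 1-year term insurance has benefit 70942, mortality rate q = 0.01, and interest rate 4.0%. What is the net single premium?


NSP = benefit * q * v
v = 1/(1+i) = 0.961538
NSP = 70942 * 0.01 * 0.961538
= 682.1346


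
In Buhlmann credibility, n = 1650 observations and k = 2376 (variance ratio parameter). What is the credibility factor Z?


Z = n / (n + k)
= 1650 / (1650 + 2376)
= 1650 / 4026
= 0.4098


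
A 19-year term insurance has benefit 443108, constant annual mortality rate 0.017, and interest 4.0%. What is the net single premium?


NSP = benefit * sum_{k=0}^{n-1} k_p_x * q * v^(k+1)
With constant q=0.017, v=0.961538
Sum = 0.196044
NSP = 443108 * 0.196044
= 86868.6957


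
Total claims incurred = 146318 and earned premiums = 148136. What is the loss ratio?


Loss ratio = claims / premiums
= 146318 / 148136
= 0.9877


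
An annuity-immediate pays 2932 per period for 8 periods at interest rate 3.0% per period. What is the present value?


PV = PMT * (1 - (1+i)^(-n)) / i
= 2932 * (1 - (1+0.03)^(-8)) / 0.03
= 2932 * (1 - 0.789409) / 0.03
= 2932 * 7.019692
= 20581.7375


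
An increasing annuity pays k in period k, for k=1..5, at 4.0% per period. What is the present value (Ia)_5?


(Ia)_n = sum_{k=1}^{n} k * v^k, v = 1/(1+i)
v = 0.961538
Sum computed term by term:
(Ia)_5 = 13.0065


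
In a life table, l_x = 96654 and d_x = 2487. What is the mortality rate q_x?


q_x = d_x / l_x
= 2487 / 96654
= 0.0257


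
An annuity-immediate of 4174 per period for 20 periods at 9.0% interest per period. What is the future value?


FV = PMT * ((1+i)^n - 1) / i
= 4174 * ((1.09)^20 - 1) / 0.09
= 4174 * (5.604411 - 1) / 0.09
= 213542.3394


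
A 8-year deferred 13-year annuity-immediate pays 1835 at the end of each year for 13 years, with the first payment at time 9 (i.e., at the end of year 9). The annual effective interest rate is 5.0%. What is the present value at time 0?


PV at time 8 of the 13-year annuity-immediate:
a_n = 1835 * (1-(1+0.05)^(-13))/0.05 = 17237.2064
Discount back 8 years to time 0:
PV = 17237.2064 * (1+0.05)^(-8)
= 17237.2064 * 0.676839
= 11666.8198


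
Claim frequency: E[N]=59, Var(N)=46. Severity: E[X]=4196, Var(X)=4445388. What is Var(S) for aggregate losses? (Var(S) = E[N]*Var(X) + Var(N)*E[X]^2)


Var(S) = E[N]*Var(X) + Var(N)*E[X]^2
= 59*4445388 + 46*4196^2
= 262277892 + 809895136
= 1.0722e+09


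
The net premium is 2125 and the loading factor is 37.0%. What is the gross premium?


Gross = net * (1 + loading)
= 2125 * (1 + 0.37)
= 2125 * 1.37
= 2911.25


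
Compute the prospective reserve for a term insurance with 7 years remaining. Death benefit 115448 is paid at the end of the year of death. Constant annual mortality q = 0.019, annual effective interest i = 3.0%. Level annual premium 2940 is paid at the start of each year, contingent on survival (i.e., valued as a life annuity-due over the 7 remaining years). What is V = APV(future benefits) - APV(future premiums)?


v = 1/(1+i) = 0.970874
APV(future benefits) per unit = sum_{k=0}^{6} k_p_x * q * v^(k+1) = 0.112091
APV(future benefits) = 115448 * 0.112091 = 12940.6975
Life annuity-due factor ä_{x:7} = sum_{k=0}^{6} k_p_x * v^k = 6.076519
APV(future premiums) = 2940 * 6.076519 = 17864.9673
V = 12940.6975 - 17864.9673
= -4924.2698


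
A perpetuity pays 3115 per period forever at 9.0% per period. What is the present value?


PV = PMT / i
= 3115 / 0.09
= 34611.1111


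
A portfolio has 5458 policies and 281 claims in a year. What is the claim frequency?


frequency = claims / policies
= 281 / 5458
= 0.0515


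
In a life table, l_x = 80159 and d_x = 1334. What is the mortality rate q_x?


q_x = d_x / l_x
= 1334 / 80159
= 0.0166


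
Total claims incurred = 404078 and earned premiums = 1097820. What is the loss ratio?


Loss ratio = claims / premiums
= 404078 / 1097820
= 0.3681


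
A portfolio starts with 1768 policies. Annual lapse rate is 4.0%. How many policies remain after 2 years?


remaining = initial * (1 - lapse)^years
= 1768 * (1 - 0.04)^2
= 1768 * 0.9216
= 1629.3888


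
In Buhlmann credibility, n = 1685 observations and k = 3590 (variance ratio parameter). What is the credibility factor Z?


Z = n / (n + k)
= 1685 / (1685 + 3590)
= 1685 / 5275
= 0.3194


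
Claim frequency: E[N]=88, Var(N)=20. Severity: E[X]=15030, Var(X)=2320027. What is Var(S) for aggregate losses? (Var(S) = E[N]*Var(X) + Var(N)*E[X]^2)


Var(S) = E[N]*Var(X) + Var(N)*E[X]^2
= 88*2320027 + 20*15030^2
= 204162376 + 4518018000
= 4.7222e+09


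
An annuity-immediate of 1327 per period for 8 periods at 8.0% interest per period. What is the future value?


FV = PMT * ((1+i)^n - 1) / i
= 1327 * ((1.08)^8 - 1) / 0.08
= 1327 * (1.85093 - 1) / 0.08
= 14114.8049


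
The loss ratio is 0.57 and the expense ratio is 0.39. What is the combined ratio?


Combined ratio = loss ratio + expense ratio
= 0.57 + 0.39
= 0.96


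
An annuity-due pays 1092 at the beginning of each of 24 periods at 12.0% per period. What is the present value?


PV_due = PMT * (1-(1+i)^(-n))/i * (1+i)
PV_immediate = 8500.4729
PV_due = 8500.4729 * 1.12
= 9520.5296


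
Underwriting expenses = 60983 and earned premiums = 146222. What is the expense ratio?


Expense ratio = expenses / premiums
= 60983 / 146222
= 0.4171


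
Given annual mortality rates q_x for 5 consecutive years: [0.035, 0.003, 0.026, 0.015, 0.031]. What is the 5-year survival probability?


p_k = 1 - q_k for each year
Survival = product of (1 - q_k)
= 0.965 * 0.997 * 0.974 * 0.985 * 0.969
= 0.8944


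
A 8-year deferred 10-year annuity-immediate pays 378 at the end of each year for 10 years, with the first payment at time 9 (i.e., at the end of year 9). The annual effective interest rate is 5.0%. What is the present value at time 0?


PV at time 8 of the 10-year annuity-immediate:
a_n = 378 * (1-(1+0.05)^(-10))/0.05 = 2918.8158
Discount back 8 years to time 0:
PV = 2918.8158 * (1+0.05)^(-8)
= 2918.8158 * 0.676839
= 1975.5694


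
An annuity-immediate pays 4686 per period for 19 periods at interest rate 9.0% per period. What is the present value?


PV = PMT * (1 - (1+i)^(-n)) / i
= 4686 * (1 - (1+0.09)^(-19)) / 0.09
= 4686 * (1 - 0.19449) / 0.09
= 4686 * 8.950115
= 41940.2379


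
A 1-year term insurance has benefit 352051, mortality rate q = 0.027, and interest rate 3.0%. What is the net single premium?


NSP = benefit * q * v
v = 1/(1+i) = 0.970874
NSP = 352051 * 0.027 * 0.970874
= 9228.5214


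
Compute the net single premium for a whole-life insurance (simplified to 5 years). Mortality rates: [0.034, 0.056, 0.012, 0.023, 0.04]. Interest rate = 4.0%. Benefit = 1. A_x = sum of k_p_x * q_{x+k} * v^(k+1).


v = 0.961538
Year 0: k_p_x=1.0, q=0.034, term=0.032692
Year 1: k_p_x=0.966, q=0.056, term=0.050015
Year 2: k_p_x=0.911904, q=0.012, term=0.009728
Year 3: k_p_x=0.900961, q=0.023, term=0.017713
Year 4: k_p_x=0.880239, q=0.04, term=0.02894
A_x = 0.1391


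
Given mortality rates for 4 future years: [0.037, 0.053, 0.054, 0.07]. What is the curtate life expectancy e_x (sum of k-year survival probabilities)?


e_x = sum_{k=1}^{n} k_p_x
k_p_x values:
  1_p_x = 0.963
  2_p_x = 0.911961
  3_p_x = 0.862715
  4_p_x = 0.802325
e_x = 3.54


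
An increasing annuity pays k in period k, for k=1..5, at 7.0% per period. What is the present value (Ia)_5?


(Ia)_n = sum_{k=1}^{n} k * v^k, v = 1/(1+i)
v = 0.934579
Sum computed term by term:
(Ia)_5 = 11.7469


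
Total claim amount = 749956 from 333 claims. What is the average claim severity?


severity = total / number
= 749956 / 333
= 2252.1201


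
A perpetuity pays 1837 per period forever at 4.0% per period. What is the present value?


PV = PMT / i
= 1837 / 0.04
= 45925.0


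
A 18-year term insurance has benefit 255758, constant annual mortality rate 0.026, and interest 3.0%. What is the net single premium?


NSP = benefit * sum_{k=0}^{n-1} k_p_x * q * v^(k+1)
With constant q=0.026, v=0.970874
Sum = 0.294549
NSP = 255758 * 0.294549
= 75333.1923


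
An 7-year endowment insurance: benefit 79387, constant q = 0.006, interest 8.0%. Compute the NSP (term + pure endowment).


Term component = 2440.2057
Pure endowment = 7_p_x * v^7 * benefit = 0.958748 * 0.58349 * 79387 = 44410.7178
NSP = 46850.9236


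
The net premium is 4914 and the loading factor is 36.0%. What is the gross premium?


Gross = net * (1 + loading)
= 4914 * (1 + 0.36)
= 4914 * 1.36
= 6683.04


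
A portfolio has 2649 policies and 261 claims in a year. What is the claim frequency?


frequency = claims / policies
= 261 / 2649
= 0.0985


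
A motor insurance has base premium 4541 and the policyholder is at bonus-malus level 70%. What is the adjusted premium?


adjusted = base * BM_level / 100
= 4541 * 70 / 100
= 4541 * 0.7
= 3178.7


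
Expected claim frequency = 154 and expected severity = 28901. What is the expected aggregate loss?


E[S] = E[N] * E[X]
= 154 * 28901
= 4.4508e+06


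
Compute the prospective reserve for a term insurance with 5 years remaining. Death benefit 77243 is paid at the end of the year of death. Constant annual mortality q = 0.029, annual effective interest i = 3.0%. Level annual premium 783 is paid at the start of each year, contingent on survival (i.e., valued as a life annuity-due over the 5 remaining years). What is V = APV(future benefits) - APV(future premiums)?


v = 1/(1+i) = 0.970874
APV(future benefits) per unit = sum_{k=0}^{4} k_p_x * q * v^(k+1) = 0.125547
APV(future benefits) = 77243 * 0.125547 = 9697.5924
Life annuity-due factor ä_{x:5} = sum_{k=0}^{4} k_p_x * v^k = 4.459067
APV(future premiums) = 783 * 4.459067 = 3491.4496
V = 9697.5924 - 3491.4496
= 6206.1428


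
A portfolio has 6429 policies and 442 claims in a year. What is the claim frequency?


frequency = claims / policies
= 442 / 6429
= 0.0688


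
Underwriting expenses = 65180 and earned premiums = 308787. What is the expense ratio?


Expense ratio = expenses / premiums
= 65180 / 308787
= 0.2111


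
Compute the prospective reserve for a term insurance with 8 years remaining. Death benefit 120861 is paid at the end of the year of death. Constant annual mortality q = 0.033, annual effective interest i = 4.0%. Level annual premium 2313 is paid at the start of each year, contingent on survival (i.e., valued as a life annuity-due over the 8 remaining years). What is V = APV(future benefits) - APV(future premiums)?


v = 1/(1+i) = 0.961538
APV(future benefits) per unit = sum_{k=0}^{7} k_p_x * q * v^(k+1) = 0.199511
APV(future benefits) = 120861 * 0.199511 = 24113.1372
Life annuity-due factor ä_{x:8} = sum_{k=0}^{7} k_p_x * v^k = 6.287629
APV(future premiums) = 2313 * 6.287629 = 14543.2867
V = 24113.1372 - 14543.2867
= 9569.8505


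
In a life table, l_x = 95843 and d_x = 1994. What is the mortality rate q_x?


q_x = d_x / l_x
= 1994 / 95843
= 0.0208


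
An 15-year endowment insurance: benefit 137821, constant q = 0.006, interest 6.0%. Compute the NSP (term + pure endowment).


Term component = 7752.454
Pure endowment = 15_p_x * v^15 * benefit = 0.913683 * 0.417265 * 137821 = 52544.0064
NSP = 60296.4603


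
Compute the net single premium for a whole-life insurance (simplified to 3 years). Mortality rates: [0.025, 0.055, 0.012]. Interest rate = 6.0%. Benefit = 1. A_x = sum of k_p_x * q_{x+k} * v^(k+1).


v = 0.943396
Year 0: k_p_x=1.0, q=0.025, term=0.023585
Year 1: k_p_x=0.975, q=0.055, term=0.047726
Year 2: k_p_x=0.921375, q=0.012, term=0.009283
A_x = 0.0806


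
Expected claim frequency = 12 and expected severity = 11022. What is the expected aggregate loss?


E[S] = E[N] * E[X]
= 12 * 11022
= 132264


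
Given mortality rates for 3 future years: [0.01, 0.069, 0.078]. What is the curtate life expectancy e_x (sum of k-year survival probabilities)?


e_x = sum_{k=1}^{n} k_p_x
k_p_x values:
  1_p_x = 0.99
  2_p_x = 0.92169
  3_p_x = 0.849798
e_x = 2.7615


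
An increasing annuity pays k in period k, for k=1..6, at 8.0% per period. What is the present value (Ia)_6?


(Ia)_n = sum_{k=1}^{n} k * v^k, v = 1/(1+i)
v = 0.925926
Sum computed term by term:
(Ia)_6 = 15.1462


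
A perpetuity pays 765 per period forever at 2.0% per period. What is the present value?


PV = PMT / i
= 765 / 0.02
= 38250.0


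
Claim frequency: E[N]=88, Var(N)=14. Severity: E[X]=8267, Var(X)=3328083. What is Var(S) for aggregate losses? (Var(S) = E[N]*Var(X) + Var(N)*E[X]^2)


Var(S) = E[N]*Var(X) + Var(N)*E[X]^2
= 88*3328083 + 14*8267^2
= 292871304 + 956806046
= 1.2497e+09


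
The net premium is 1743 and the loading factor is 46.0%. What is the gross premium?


Gross = net * (1 + loading)
= 1743 * (1 + 0.46)
= 1743 * 1.46
= 2544.78


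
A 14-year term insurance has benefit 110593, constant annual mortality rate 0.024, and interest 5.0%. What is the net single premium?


NSP = benefit * sum_{k=0}^{n-1} k_p_x * q * v^(k+1)
With constant q=0.024, v=0.952381
Sum = 0.207744
NSP = 110593 * 0.207744
= 22974.987


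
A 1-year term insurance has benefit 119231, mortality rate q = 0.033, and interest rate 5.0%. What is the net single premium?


NSP = benefit * q * v
v = 1/(1+i) = 0.952381
NSP = 119231 * 0.033 * 0.952381
= 3747.26


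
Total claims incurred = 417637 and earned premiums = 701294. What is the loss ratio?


Loss ratio = claims / premiums
= 417637 / 701294
= 0.5955


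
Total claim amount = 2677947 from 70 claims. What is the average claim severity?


severity = total / number
= 2677947 / 70
= 38256.3857


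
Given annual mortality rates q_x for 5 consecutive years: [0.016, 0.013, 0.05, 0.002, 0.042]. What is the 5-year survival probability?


p_k = 1 - q_k for each year
Survival = product of (1 - q_k)
= 0.984 * 0.987 * 0.95 * 0.998 * 0.958
= 0.8821


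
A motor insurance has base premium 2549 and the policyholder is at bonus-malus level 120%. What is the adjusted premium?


adjusted = base * BM_level / 100
= 2549 * 120 / 100
= 2549 * 1.2
= 3058.8


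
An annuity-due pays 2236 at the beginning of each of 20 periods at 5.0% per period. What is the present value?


PV_due = PMT * (1-(1+i)^(-n))/i * (1+i)
PV_immediate = 27865.5023
PV_due = 27865.5023 * 1.05
= 29258.7774


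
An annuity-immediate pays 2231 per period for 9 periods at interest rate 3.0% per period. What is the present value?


PV = PMT * (1 - (1+i)^(-n)) / i
= 2231 * (1 - (1+0.03)^(-9)) / 0.03
= 2231 * (1 - 0.766417) / 0.03
= 2231 * 7.786109
= 17370.809


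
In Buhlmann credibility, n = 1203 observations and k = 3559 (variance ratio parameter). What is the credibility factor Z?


Z = n / (n + k)
= 1203 / (1203 + 3559)
= 1203 / 4762
= 0.2526


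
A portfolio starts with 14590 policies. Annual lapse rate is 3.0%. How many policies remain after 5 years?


remaining = initial * (1 - lapse)^years
= 14590 * (1 - 0.03)^5
= 14590 * 0.858734
= 12528.9294


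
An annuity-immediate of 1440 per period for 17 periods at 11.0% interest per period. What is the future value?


FV = PMT * ((1+i)^n - 1) / i
= 1440 * ((1.11)^17 - 1) / 0.11
= 1440 * (5.895093 - 1) / 0.11
= 64081.2136


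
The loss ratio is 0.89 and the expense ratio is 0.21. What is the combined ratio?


Combined ratio = loss ratio + expense ratio
= 0.89 + 0.21
= 1.1


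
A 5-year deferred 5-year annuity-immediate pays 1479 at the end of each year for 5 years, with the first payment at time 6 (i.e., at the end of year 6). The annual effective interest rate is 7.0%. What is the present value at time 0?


PV at time 5 of the 5-year annuity-immediate:
a_n = 1479 * (1-(1+0.07)^(-5))/0.07 = 6064.192
Discount back 5 years to time 0:
PV = 6064.192 * (1+0.07)^(-5)
= 6064.192 * 0.712986
= 4323.6851


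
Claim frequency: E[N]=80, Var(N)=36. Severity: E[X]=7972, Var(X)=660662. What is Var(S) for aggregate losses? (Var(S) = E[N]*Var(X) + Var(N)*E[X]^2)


Var(S) = E[N]*Var(X) + Var(N)*E[X]^2
= 80*660662 + 36*7972^2
= 52852960 + 2287900224
= 2.3408e+09


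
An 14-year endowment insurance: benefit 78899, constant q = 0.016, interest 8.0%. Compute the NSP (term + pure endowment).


Term component = 9577.7708
Pure endowment = 14_p_x * v^14 * benefit = 0.797869 * 0.340461 * 78899 = 21432.375
NSP = 31010.1459


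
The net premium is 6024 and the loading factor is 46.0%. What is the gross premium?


Gross = net * (1 + loading)
= 6024 * (1 + 0.46)
= 6024 * 1.46
= 8795.04


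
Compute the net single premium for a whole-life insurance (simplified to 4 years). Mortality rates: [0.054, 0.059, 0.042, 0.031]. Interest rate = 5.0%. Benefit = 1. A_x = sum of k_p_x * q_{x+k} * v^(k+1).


v = 0.952381
Year 0: k_p_x=1.0, q=0.054, term=0.051429
Year 1: k_p_x=0.946, q=0.059, term=0.050625
Year 2: k_p_x=0.890186, q=0.042, term=0.032297
Year 3: k_p_x=0.852798, q=0.031, term=0.02175
A_x = 0.1561


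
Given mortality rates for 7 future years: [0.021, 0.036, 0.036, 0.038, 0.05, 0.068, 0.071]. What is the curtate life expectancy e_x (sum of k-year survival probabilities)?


e_x = sum_{k=1}^{n} k_p_x
k_p_x values:
  1_p_x = 0.979
  2_p_x = 0.943756
  3_p_x = 0.909781
  4_p_x = 0.875209
  5_p_x = 0.831449
  6_p_x = 0.77491
  7_p_x = 0.719892
e_x = 6.034


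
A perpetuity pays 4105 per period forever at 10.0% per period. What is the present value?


PV = PMT / i
= 4105 / 0.1
= 41050.0


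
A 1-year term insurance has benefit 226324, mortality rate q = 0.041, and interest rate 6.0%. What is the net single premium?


NSP = benefit * q * v
v = 1/(1+i) = 0.943396
NSP = 226324 * 0.041 * 0.943396
= 8754.0415


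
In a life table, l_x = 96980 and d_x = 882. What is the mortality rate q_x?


q_x = d_x / l_x
= 882 / 96980
= 0.0091


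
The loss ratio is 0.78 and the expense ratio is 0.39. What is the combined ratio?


Combined ratio = loss ratio + expense ratio
= 0.78 + 0.39
= 1.17


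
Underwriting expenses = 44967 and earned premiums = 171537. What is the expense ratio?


Expense ratio = expenses / premiums
= 44967 / 171537
= 0.2621


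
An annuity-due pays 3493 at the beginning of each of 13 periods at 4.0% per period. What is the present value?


PV_due = PMT * (1-(1+i)^(-n))/i * (1+i)
PV_immediate = 34879.8679
PV_due = 34879.8679 * 1.04
= 36275.0626


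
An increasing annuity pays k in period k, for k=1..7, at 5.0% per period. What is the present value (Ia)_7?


(Ia)_n = sum_{k=1}^{n} k * v^k, v = 1/(1+i)
v = 0.952381
Sum computed term by term:
(Ia)_7 = 22.0185


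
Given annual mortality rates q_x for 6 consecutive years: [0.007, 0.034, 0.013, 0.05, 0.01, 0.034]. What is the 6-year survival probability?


p_k = 1 - q_k for each year
Survival = product of (1 - q_k)
= 0.993 * 0.966 * 0.987 * 0.95 * 0.99 * 0.966
= 0.8602


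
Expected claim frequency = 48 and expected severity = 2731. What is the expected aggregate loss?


E[S] = E[N] * E[X]
= 48 * 2731
= 131088


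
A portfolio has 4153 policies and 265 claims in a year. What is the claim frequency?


frequency = claims / policies
= 265 / 4153
= 0.0638


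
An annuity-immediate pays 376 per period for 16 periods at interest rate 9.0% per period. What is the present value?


PV = PMT * (1 - (1+i)^(-n)) / i
= 376 * (1 - (1+0.09)^(-16)) / 0.09
= 376 * (1 - 0.25187) / 0.09
= 376 * 8.312558
= 3125.5219


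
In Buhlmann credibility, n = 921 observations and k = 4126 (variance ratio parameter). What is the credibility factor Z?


Z = n / (n + k)
= 921 / (921 + 4126)
= 921 / 5047
= 0.1825


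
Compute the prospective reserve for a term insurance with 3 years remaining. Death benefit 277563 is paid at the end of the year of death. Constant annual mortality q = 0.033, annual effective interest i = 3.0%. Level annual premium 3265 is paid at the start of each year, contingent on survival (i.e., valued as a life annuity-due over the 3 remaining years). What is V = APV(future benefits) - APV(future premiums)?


v = 1/(1+i) = 0.970874
APV(future benefits) per unit = sum_{k=0}^{2} k_p_x * q * v^(k+1) = 0.090357
APV(future benefits) = 277563 * 0.090357 = 25079.8701
Life annuity-due factor ä_{x:3} = sum_{k=0}^{2} k_p_x * v^k = 2.820246
APV(future premiums) = 3265 * 2.820246 = 9208.1032
V = 25079.8701 - 9208.1032
= 15871.7668


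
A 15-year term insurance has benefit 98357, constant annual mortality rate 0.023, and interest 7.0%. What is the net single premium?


NSP = benefit * sum_{k=0}^{n-1} k_p_x * q * v^(k+1)
With constant q=0.023, v=0.934579
Sum = 0.184084
NSP = 98357 * 0.184084
= 18105.9727


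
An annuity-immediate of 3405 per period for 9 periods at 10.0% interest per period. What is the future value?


FV = PMT * ((1+i)^n - 1) / i
= 3405 * ((1.1)^9 - 1) / 0.1
= 3405 * (2.357948 - 1) / 0.1
= 46238.1189


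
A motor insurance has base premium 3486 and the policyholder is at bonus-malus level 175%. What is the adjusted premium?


adjusted = base * BM_level / 100
= 3486 * 175 / 100
= 3486 * 1.75
= 6100.5


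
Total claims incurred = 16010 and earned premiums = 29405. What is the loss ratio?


Loss ratio = claims / premiums
= 16010 / 29405
= 0.5445


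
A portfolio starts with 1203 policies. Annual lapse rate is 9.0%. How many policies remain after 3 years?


remaining = initial * (1 - lapse)^years
= 1203 * (1 - 0.09)^3
= 1203 * 0.753571
= 906.5459


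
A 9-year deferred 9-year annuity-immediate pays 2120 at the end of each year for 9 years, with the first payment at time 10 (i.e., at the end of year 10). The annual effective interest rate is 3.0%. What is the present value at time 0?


PV at time 9 of the 9-year annuity-immediate:
a_n = 2120 * (1-(1+0.03)^(-9))/0.03 = 16506.5509
Discount back 9 years to time 0:
PV = 16506.5509 * (1+0.03)^(-9)
= 16506.5509 * 0.766417
= 12650.8968


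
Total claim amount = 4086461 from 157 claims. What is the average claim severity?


severity = total / number
= 4086461 / 157
= 26028.414


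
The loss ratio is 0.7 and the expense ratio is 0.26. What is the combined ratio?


Combined ratio = loss ratio + expense ratio
= 0.7 + 0.26
= 0.96


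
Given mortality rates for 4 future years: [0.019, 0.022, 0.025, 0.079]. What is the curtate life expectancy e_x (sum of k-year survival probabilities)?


e_x = sum_{k=1}^{n} k_p_x
k_p_x values:
  1_p_x = 0.981
  2_p_x = 0.959418
  3_p_x = 0.935433
  4_p_x = 0.861533
e_x = 3.7374


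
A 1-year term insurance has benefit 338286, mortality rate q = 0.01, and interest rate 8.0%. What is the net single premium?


NSP = benefit * q * v
v = 1/(1+i) = 0.925926
NSP = 338286 * 0.01 * 0.925926
= 3132.2778


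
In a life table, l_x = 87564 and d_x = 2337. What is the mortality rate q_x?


q_x = d_x / l_x
= 2337 / 87564
= 0.0267


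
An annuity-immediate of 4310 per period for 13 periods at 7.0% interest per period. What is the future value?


FV = PMT * ((1+i)^n - 1) / i
= 4310 * ((1.07)^13 - 1) / 0.07
= 4310 * (2.409845 - 1) / 0.07
= 86806.1707


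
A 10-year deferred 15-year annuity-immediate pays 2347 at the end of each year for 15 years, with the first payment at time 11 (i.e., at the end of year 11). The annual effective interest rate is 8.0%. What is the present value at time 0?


PV at time 10 of the 15-year annuity-immediate:
a_n = 2347 * (1-(1+0.08)^(-15))/0.08 = 20089.0965
Discount back 10 years to time 0:
PV = 20089.0965 * (1+0.08)^(-10)
= 20089.0965 * 0.463193
= 9305.1387


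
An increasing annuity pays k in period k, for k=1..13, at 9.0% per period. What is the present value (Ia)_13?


(Ia)_n = sum_{k=1}^{n} k * v^k, v = 1/(1+i)
v = 0.917431
Sum computed term by term:
(Ia)_13 = 43.56


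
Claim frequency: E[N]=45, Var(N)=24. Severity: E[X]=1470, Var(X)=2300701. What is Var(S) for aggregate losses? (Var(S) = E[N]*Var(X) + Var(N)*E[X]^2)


Var(S) = E[N]*Var(X) + Var(N)*E[X]^2
= 45*2300701 + 24*1470^2
= 103531545 + 51861600
= 1.5539e+08


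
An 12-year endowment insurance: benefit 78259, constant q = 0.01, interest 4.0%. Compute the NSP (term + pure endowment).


Term component = 6986.4411
Pure endowment = 12_p_x * v^12 * benefit = 0.886385 * 0.624597 * 78259 = 43326.7943
NSP = 50313.2355


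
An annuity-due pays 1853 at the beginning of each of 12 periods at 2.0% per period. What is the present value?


PV_due = PMT * (1-(1+i)^(-n))/i * (1+i)
PV_immediate = 19596.1073
PV_due = 19596.1073 * 1.02
= 19988.0294


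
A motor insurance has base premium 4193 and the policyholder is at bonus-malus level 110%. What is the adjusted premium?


adjusted = base * BM_level / 100
= 4193 * 110 / 100
= 4193 * 1.1
= 4612.3


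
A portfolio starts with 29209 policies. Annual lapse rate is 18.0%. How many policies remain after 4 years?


remaining = initial * (1 - lapse)^years
= 29209 * (1 - 0.18)^4
= 29209 * 0.452122
= 13206.0245


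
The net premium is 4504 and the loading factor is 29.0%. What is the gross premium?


Gross = net * (1 + loading)
= 4504 * (1 + 0.29)
= 4504 * 1.29
= 5810.16


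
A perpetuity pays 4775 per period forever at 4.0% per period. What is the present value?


PV = PMT / i
= 4775 / 0.04
= 119375.0


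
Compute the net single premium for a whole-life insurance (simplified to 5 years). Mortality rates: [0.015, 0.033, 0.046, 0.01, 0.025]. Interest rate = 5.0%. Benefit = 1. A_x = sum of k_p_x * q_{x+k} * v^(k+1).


v = 0.952381
Year 0: k_p_x=1.0, q=0.015, term=0.014286
Year 1: k_p_x=0.985, q=0.033, term=0.029483
Year 2: k_p_x=0.952495, q=0.046, term=0.037849
Year 3: k_p_x=0.90868, q=0.01, term=0.007476
Year 4: k_p_x=0.899593, q=0.025, term=0.017621
A_x = 0.1067


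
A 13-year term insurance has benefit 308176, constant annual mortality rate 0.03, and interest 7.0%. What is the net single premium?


NSP = benefit * sum_{k=0}^{n-1} k_p_x * q * v^(k+1)
With constant q=0.03, v=0.934579
Sum = 0.216215
NSP = 308176 * 0.216215
= 66632.368


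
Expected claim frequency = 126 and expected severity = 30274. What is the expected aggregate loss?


E[S] = E[N] * E[X]
= 126 * 30274
= 3.8145e+06


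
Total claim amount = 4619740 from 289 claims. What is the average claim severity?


severity = total / number
= 4619740 / 289
= 15985.2595


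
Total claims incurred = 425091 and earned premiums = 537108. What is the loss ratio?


Loss ratio = claims / premiums
= 425091 / 537108
= 0.7914


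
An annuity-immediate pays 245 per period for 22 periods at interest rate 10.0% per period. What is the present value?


PV = PMT * (1 - (1+i)^(-n)) / i
= 245 * (1 - (1+0.1)^(-22)) / 0.1
= 245 * (1 - 0.122846) / 0.1
= 245 * 8.77154
= 2149.0274


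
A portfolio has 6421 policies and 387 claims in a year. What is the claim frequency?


frequency = claims / policies
= 387 / 6421
= 0.0603


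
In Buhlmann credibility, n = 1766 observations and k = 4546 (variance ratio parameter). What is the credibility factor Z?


Z = n / (n + k)
= 1766 / (1766 + 4546)
= 1766 / 6312
= 0.2798


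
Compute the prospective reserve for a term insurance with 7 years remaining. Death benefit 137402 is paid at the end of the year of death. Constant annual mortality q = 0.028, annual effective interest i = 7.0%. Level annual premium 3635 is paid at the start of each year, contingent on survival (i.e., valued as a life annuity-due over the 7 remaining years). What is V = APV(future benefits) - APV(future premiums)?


v = 1/(1+i) = 0.934579
APV(future benefits) per unit = sum_{k=0}^{6} k_p_x * q * v^(k+1) = 0.139863
APV(future benefits) = 137402 * 0.139863 = 19217.4973
Life annuity-due factor ä_{x:7} = sum_{k=0}^{6} k_p_x * v^k = 5.344776
APV(future premiums) = 3635 * 5.344776 = 19428.2613
V = 19217.4973 - 19428.2613
= -210.764


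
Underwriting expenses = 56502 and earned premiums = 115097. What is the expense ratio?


Expense ratio = expenses / premiums
= 56502 / 115097
= 0.4909


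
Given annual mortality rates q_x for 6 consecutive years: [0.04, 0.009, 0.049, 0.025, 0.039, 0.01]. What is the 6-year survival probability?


p_k = 1 - q_k for each year
Survival = product of (1 - q_k)
= 0.96 * 0.991 * 0.951 * 0.975 * 0.961 * 0.99
= 0.8392


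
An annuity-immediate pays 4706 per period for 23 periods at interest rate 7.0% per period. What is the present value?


PV = PMT * (1 - (1+i)^(-n)) / i
= 4706 * (1 - (1+0.07)^(-23)) / 0.07
= 4706 * (1 - 0.210947) / 0.07
= 4706 * 11.272187
= 53046.9138


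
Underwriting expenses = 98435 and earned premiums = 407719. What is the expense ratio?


Expense ratio = expenses / premiums
= 98435 / 407719
= 0.2414


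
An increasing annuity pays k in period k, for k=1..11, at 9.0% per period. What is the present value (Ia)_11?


(Ia)_n = sum_{k=1}^{n} k * v^k, v = 1/(1+i)
v = 0.917431
Sum computed term by term:
(Ia)_11 = 35.0533


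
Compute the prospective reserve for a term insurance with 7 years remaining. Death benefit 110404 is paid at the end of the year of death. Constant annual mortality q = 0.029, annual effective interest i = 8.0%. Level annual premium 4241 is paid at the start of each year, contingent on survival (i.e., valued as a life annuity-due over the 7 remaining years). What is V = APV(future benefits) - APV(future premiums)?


v = 1/(1+i) = 0.925926
APV(future benefits) per unit = sum_{k=0}^{6} k_p_x * q * v^(k+1) = 0.139715
APV(future benefits) = 110404 * 0.139715 = 15425.1337
Life annuity-due factor ä_{x:7} = sum_{k=0}^{6} k_p_x * v^k = 5.203192
APV(future premiums) = 4241 * 5.203192 = 22066.739
V = 15425.1337 - 22066.739
= -6641.6053


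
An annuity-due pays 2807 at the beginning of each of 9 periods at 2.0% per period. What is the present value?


PV_due = PMT * (1-(1+i)^(-n))/i * (1+i)
PV_immediate = 22911.3984
PV_due = 22911.3984 * 1.02
= 23369.6264
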